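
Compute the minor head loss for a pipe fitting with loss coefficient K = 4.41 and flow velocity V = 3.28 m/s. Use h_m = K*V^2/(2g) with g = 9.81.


Minor loss formula: h_m = K * V^2/(2g).
V^2 = 3.28^2 = 10.7584.
V^2/(2g) = 10.7584 / 19.62 = 0.5483 m.
h_m = 4.41 * 0.5483 = 2.4182 m.

2.4182


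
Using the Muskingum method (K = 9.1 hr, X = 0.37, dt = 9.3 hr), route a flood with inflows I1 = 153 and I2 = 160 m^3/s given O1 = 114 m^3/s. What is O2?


Muskingum coefficients:
denom = 2*K*(1-X) + dt = 2*9.1*(1-0.37) + 9.3 = 20.766.
C0 = (dt - 2*K*X)/denom = (9.3 - 2*9.1*0.37)/20.766 = 0.1236.
C1 = (dt + 2*K*X)/denom = (9.3 + 2*9.1*0.37)/20.766 = 0.7721.
C2 = (2*K*(1-X) - dt)/denom = 0.1043.
O2 = C0*I2 + C1*I1 + C2*O1
   = 0.1236*160 + 0.7721*153 + 0.1043*114
   = 149.8 m^3/s.

149.8


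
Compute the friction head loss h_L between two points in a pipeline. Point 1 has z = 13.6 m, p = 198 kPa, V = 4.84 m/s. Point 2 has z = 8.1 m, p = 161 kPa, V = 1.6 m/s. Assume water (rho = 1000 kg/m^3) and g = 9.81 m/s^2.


Total head at each section: H = z + p/(rho*g) + V^2/(2g).
H1 = 13.6 + 198*1000/(1000*9.81) + 4.84^2/(2*9.81)
   = 13.6 + 20.183 + 1.194
   = 34.977 m.
H2 = 8.1 + 161*1000/(1000*9.81) + 1.6^2/(2*9.81)
   = 8.1 + 16.412 + 0.1305
   = 24.642 m.
h_L = H1 - H2 = 34.977 - 24.642 = 10.335 m.

10.335


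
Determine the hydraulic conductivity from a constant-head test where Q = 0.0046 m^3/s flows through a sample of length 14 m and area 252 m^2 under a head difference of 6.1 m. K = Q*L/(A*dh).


From K = Q*L / (A*dh):
Numerator: Q*L = 0.0046 * 14 = 0.0644.
Denominator: A*dh = 252 * 6.1 = 1537.2.
K = 0.0644 / 1537.2 = 4.2e-05 m/s.

4.2e-05


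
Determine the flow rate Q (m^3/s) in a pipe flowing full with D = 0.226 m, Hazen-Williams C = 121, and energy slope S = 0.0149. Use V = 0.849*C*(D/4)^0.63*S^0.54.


For a full circular pipe, R = D/4 = 0.226/4 = 0.0565 m.
V = 0.849 * 121 * 0.0565^0.63 * 0.0149^0.54
  = 0.849 * 121 * 0.163603 * 0.103162
  = 1.7338 m/s.
Pipe area A = pi*D^2/4 = pi*0.226^2/4 = 0.0401 m^2.
Q = A * V = 0.0401 * 1.7338 = 0.0696 m^3/s.

0.0696


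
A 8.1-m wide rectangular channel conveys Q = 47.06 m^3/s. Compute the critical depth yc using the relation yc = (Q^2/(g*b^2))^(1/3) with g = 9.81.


Using yc = (Q^2 / (g * b^2))^(1/3):
Q^2 = 47.06^2 = 2214.64.
g * b^2 = 9.81 * 8.1^2 = 9.81 * 65.61 = 643.63.
Q^2 / (g*b^2) = 2214.64 / 643.63 = 3.4409.
yc = 3.4409^(1/3) = 1.5097 m.

1.5097


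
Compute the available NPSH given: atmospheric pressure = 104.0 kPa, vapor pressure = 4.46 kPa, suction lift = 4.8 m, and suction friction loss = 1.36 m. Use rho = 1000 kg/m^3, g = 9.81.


NPSHa = p_atm/(rho*g) - z_s - hf_s - p_vap/(rho*g).
p_atm/(rho*g) = 104.0*1000 / (1000*9.81) = 10.601 m.
p_vap/(rho*g) = 4.46*1000 / (1000*9.81) = 0.455 m.
NPSHa = 10.601 - 4.8 - 1.36 - 0.455
      = 3.99 m.

3.99


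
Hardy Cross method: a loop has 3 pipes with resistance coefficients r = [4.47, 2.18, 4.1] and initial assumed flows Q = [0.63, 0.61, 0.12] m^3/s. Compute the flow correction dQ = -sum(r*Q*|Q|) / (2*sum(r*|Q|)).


Numerator terms (r*Q*|Q|): 4.47*0.63*|0.63| = 1.7741; 2.18*0.61*|0.61| = 0.8112; 4.1*0.12*|0.12| = 0.059.
Sum of numerator = 2.6444.
Denominator terms (r*|Q|): 4.47*|0.63| = 2.8161; 2.18*|0.61| = 1.3298; 4.1*|0.12| = 0.492.
2 * sum of denominator = 2 * 4.6379 = 9.2758.
dQ = -2.6444 / 9.2758 = -0.2851 m^3/s.

-0.2851


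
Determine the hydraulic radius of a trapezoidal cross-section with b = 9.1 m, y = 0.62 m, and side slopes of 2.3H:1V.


For a trapezoidal section with side slope z:
A = (b + z*y)*y = (9.1 + 2.3*0.62)*0.62 = 6.526 m^2.
P = b + 2*y*sqrt(1 + z^2) = 9.1 + 2*0.62*sqrt(1 + 2.3^2) = 12.21 m.
R = A/P = 6.526 / 12.21 = 0.5345 m.

0.5345


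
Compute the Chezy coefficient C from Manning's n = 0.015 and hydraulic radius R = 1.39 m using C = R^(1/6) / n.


The Chezy coefficient relates to Manning's n through C = R^(1/6) / n.
R^(1/6) = 1.39^(1/6) = 1.056418.
C = 1.056418 / 0.015 = 70.43 m^(1/2)/s.

70.43


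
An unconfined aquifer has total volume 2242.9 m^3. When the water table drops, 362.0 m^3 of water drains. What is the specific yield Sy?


Specific yield Sy = Volume drained / Total volume.
Sy = 362.0 / 2242.9
   = 0.1614.

0.1614


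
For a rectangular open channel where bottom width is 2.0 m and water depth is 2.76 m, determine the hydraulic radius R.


For a rectangular section:
Flow area A = b * y = 2.0 * 2.76 = 5.52 m^2.
Wetted perimeter P = b + 2y = 2.0 + 2*2.76 = 7.52 m.
Hydraulic radius R = A/P = 5.52 / 7.52 = 0.734 m.

0.734


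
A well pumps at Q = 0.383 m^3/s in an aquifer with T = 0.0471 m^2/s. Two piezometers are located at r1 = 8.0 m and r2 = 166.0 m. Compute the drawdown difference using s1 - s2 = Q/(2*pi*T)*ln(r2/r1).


Thiem equation: s1 - s2 = Q/(2*pi*T) * ln(r2/r1).
ln(r2/r1) = ln(166.0/8.0) = 3.0325.
Q/(2*pi*T) = 0.383 / (2*pi*0.0471) = 0.383 / 0.2959 = 1.2942.
s1 - s2 = 1.2942 * 3.0325 = 3.9247 m.

3.9247


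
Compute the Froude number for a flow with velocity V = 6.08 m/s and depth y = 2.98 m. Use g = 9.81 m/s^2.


The Froude number is defined as Fr = V / sqrt(g*y).
g*y = 9.81 * 2.98 = 29.2338.
sqrt(g*y) = sqrt(29.2338) = 5.4068.
Fr = 6.08 / 5.4068 = 1.1245.

1.1245


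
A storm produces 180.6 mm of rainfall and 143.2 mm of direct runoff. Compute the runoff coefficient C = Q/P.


The runoff coefficient C = runoff depth / rainfall depth.
C = 143.2 / 180.6
  = 0.7929.

0.7929


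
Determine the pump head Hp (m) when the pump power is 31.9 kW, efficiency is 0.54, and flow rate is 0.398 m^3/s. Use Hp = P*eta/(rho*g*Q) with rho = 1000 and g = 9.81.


Pump head formula: Hp = P * eta / (rho * g * Q).
Numerator: P * eta = 31.9 * 1000 * 0.54 = 17226.0 W.
Denominator: rho * g * Q = 1000 * 9.81 * 0.398 = 3904.38.
Hp = 17226.0 / 3904.38 = 4.41 m.

4.41


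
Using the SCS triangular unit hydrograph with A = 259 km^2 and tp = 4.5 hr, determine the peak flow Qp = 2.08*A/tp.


SCS formula: Qp = 2.08 * A / tp.
Qp = 2.08 * 259 / 4.5
   = 538.72 / 4.5
   = 119.72 m^3/s per cm.

119.72


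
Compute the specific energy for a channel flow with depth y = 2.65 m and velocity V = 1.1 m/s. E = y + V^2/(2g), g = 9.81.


Specific energy E = y + V^2/(2g).
Velocity head = V^2/(2g) = 1.1^2 / (2*9.81) = 1.21 / 19.62 = 0.0617 m.
E = 2.65 + 0.0617 = 2.7117 m.

2.7117


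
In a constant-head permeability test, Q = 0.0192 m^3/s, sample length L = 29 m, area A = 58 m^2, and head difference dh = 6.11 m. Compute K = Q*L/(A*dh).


From K = Q*L / (A*dh):
Numerator: Q*L = 0.0192 * 29 = 0.5568.
Denominator: A*dh = 58 * 6.11 = 354.38.
K = 0.5568 / 354.38 = 0.001571 m/s.

0.001571


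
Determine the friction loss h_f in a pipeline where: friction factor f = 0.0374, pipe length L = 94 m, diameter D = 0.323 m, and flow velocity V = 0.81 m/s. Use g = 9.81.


Darcy-Weisbach equation: h_f = f * (L/D) * V^2/(2g).
f * L/D = 0.0374 * 94/0.323 = 10.8842.
V^2/(2g) = 0.81^2 / (2*9.81) = 0.6561 / 19.62 = 0.0334 m.
h_f = 10.8842 * 0.0334 = 0.364 m.

0.364


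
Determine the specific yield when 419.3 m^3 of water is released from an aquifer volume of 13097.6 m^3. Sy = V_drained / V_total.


Specific yield Sy = Volume drained / Total volume.
Sy = 419.3 / 13097.6
   = 0.032.

0.032


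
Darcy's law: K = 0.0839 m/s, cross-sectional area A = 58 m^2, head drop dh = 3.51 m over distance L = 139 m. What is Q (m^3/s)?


Darcy's law: Q = K * A * i, where i = dh/L.
Hydraulic gradient i = 3.51 / 139 = 0.025252.
Q = 0.0839 * 58 * 0.025252
  = 0.1229 m^3/s.

0.1229


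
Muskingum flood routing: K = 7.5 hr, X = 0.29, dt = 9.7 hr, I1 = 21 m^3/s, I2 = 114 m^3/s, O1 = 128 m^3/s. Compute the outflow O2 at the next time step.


Muskingum coefficients:
denom = 2*K*(1-X) + dt = 2*7.5*(1-0.29) + 9.7 = 20.35.
C0 = (dt - 2*K*X)/denom = (9.7 - 2*7.5*0.29)/20.35 = 0.2629.
C1 = (dt + 2*K*X)/denom = (9.7 + 2*7.5*0.29)/20.35 = 0.6904.
C2 = (2*K*(1-X) - dt)/denom = 0.0467.
O2 = C0*I2 + C1*I1 + C2*O1
   = 0.2629*114 + 0.6904*21 + 0.0467*128
   = 50.44 m^3/s.

50.44


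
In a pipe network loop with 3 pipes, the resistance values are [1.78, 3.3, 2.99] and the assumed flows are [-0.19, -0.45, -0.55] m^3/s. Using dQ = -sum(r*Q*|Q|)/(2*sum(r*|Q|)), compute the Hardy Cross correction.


Numerator terms (r*Q*|Q|): 1.78*-0.19*|-0.19| = -0.0643; 3.3*-0.45*|-0.45| = -0.6683; 2.99*-0.55*|-0.55| = -0.9045.
Sum of numerator = -1.637.
Denominator terms (r*|Q|): 1.78*|-0.19| = 0.3382; 3.3*|-0.45| = 1.485; 2.99*|-0.55| = 1.6445.
2 * sum of denominator = 2 * 3.4677 = 6.9354.
dQ = --1.637 / 6.9354 = 0.236 m^3/s.

0.236


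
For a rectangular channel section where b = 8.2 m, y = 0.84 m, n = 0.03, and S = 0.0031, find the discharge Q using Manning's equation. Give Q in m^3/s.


For a rectangular channel, the cross-sectional area A = b * y = 8.2 * 0.84 = 6.89 m^2.
The wetted perimeter P = b + 2y = 8.2 + 2*0.84 = 9.88 m.
Hydraulic radius R = A/P = 6.89/9.88 = 0.6972 m.
Velocity V = (1/n)*R^(2/3)*S^(1/2) = (1/0.03)*0.6972^(2/3)*0.0031^(1/2) = 1.4592 m/s.
Discharge Q = A * V = 6.89 * 1.4592 = 10.051 m^3/s.

10.051


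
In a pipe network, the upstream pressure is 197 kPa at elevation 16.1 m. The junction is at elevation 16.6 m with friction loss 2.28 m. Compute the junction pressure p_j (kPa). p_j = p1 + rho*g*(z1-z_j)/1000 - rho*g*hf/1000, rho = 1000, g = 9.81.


Junction pressure: p_j = p1 + rho*g*(z1 - z_j)/1000 - rho*g*hf/1000.
Elevation term = 1000*9.81*(16.1 - 16.6)/1000 = -4.905 kPa.
Friction term = 1000*9.81*2.28/1000 = 22.367 kPa.
p_j = 197 + -4.905 - 22.367 = 169.73 kPa.

169.73


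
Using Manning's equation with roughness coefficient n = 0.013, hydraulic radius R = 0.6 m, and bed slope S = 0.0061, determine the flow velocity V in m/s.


Manning's equation gives V = (1/n) * R^(2/3) * S^(1/2).
First, compute R^(2/3) = 0.6^(2/3) = 0.7114.
Next, S^(1/2) = 0.0061^(1/2) = 0.078102.
Then 1/n = 1/0.013 = 76.92.
V = 76.92 * 0.7114 * 0.078102 = 4.2739 m/s.

4.2739


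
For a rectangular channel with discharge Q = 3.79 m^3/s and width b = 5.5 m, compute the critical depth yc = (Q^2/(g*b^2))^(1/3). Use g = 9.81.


Using yc = (Q^2 / (g * b^2))^(1/3):
Q^2 = 3.79^2 = 14.36.
g * b^2 = 9.81 * 5.5^2 = 9.81 * 30.25 = 296.75.
Q^2 / (g*b^2) = 14.36 / 296.75 = 0.0484.
yc = 0.0484^(1/3) = 0.3644 m.

0.3644


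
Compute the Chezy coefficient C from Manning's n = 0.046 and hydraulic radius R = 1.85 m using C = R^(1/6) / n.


The Chezy coefficient relates to Manning's n through C = R^(1/6) / n.
R^(1/6) = 1.85^(1/6) = 1.107972.
C = 1.107972 / 0.046 = 24.09 m^(1/2)/s.

24.09


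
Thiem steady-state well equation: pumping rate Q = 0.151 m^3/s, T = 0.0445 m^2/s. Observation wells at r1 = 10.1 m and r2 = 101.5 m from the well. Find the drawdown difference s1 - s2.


Thiem equation: s1 - s2 = Q/(2*pi*T) * ln(r2/r1).
ln(r2/r1) = ln(101.5/10.1) = 2.3075.
Q/(2*pi*T) = 0.151 / (2*pi*0.0445) = 0.151 / 0.2796 = 0.5401.
s1 - s2 = 0.5401 * 2.3075 = 1.2462 m.

1.2462


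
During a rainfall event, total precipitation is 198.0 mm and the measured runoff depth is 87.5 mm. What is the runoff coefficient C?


The runoff coefficient C = runoff depth / rainfall depth.
C = 87.5 / 198.0
  = 0.4419.

0.4419


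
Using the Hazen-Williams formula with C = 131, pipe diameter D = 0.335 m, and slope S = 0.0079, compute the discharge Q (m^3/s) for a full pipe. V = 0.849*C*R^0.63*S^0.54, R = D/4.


For a full circular pipe, R = D/4 = 0.335/4 = 0.0838 m.
V = 0.849 * 131 * 0.0838^0.63 * 0.0079^0.54
  = 0.849 * 131 * 0.209643 * 0.073235
  = 1.7076 m/s.
Pipe area A = pi*D^2/4 = pi*0.335^2/4 = 0.0881 m^2.
Q = A * V = 0.0881 * 1.7076 = 0.1505 m^3/s.

0.1505


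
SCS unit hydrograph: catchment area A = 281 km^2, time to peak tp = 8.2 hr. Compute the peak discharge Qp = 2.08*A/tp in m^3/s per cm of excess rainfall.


SCS formula: Qp = 2.08 * A / tp.
Qp = 2.08 * 281 / 8.2
   = 584.48 / 8.2
   = 71.28 m^3/s per cm.

71.28


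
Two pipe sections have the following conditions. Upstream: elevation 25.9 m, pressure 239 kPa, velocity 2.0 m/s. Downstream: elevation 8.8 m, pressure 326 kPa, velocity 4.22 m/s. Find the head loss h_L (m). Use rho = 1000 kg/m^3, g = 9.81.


Total head at each section: H = z + p/(rho*g) + V^2/(2g).
H1 = 25.9 + 239*1000/(1000*9.81) + 2.0^2/(2*9.81)
   = 25.9 + 24.363 + 0.2039
   = 50.467 m.
H2 = 8.8 + 326*1000/(1000*9.81) + 4.22^2/(2*9.81)
   = 8.8 + 33.231 + 0.9077
   = 42.939 m.
h_L = H1 - H2 = 50.467 - 42.939 = 7.528 m.

7.528


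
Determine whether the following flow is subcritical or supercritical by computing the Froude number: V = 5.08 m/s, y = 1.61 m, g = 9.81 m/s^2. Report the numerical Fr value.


The Froude number is defined as Fr = V / sqrt(g*y).
g*y = 9.81 * 1.61 = 15.7941.
sqrt(g*y) = sqrt(15.7941) = 3.9742.
Fr = 5.08 / 3.9742 = 1.2783.
Since Fr > 1, the flow is supercritical.

1.2783


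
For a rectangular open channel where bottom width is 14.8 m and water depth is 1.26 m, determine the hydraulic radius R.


For a rectangular section:
Flow area A = b * y = 14.8 * 1.26 = 18.65 m^2.
Wetted perimeter P = b + 2y = 14.8 + 2*1.26 = 17.32 m.
Hydraulic radius R = A/P = 18.65 / 17.32 = 1.0767 m.

1.0767


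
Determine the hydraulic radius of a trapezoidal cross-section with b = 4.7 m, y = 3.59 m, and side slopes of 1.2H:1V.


For a trapezoidal section with side slope z:
A = (b + z*y)*y = (4.7 + 1.2*3.59)*3.59 = 32.339 m^2.
P = b + 2*y*sqrt(1 + z^2) = 4.7 + 2*3.59*sqrt(1 + 1.2^2) = 15.916 m.
R = A/P = 32.339 / 15.916 = 2.0319 m.

2.0319


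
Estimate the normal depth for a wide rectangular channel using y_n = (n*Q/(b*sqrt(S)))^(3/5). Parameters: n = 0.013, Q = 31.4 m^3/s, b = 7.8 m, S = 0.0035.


We use the wide-channel approximation y_n = (n*Q/(b*sqrt(S)))^(3/5).
sqrt(S) = sqrt(0.0035) = 0.059161.
Numerator: n*Q = 0.013 * 31.4 = 0.4082.
Denominator: b*sqrt(S) = 7.8 * 0.059161 = 0.461456.
arg = 0.8846.
y_n = 0.8846^(3/5) = 0.9291 m.

0.9291


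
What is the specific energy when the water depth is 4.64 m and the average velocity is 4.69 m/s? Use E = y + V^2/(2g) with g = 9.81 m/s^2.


Specific energy E = y + V^2/(2g).
Velocity head = V^2/(2g) = 4.69^2 / (2*9.81) = 21.9961 / 19.62 = 1.1211 m.
E = 4.64 + 1.1211 = 5.7611 m.

5.7611


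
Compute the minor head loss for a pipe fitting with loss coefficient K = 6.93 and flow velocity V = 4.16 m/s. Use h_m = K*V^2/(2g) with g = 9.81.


Minor loss formula: h_m = K * V^2/(2g).
V^2 = 4.16^2 = 17.3056.
V^2/(2g) = 17.3056 / 19.62 = 0.882 m.
h_m = 6.93 * 0.882 = 6.1125 m.

6.1125


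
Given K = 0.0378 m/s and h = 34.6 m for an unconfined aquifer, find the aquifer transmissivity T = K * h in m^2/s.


Transmissivity is defined as T = K * h.
T = 0.0378 * 34.6
  = 1.3079 m^2/s.

1.3079


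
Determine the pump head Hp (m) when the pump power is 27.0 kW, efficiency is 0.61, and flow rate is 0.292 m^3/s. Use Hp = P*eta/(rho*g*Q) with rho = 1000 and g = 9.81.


Pump head formula: Hp = P * eta / (rho * g * Q).
Numerator: P * eta = 27.0 * 1000 * 0.61 = 16470.0 W.
Denominator: rho * g * Q = 1000 * 9.81 * 0.292 = 2864.52.
Hp = 16470.0 / 2864.52 = 5.75 m.

5.75


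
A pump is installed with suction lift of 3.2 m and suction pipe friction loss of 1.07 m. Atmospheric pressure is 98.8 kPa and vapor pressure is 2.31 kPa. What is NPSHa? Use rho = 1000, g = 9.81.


NPSHa = p_atm/(rho*g) - z_s - hf_s - p_vap/(rho*g).
p_atm/(rho*g) = 98.8*1000 / (1000*9.81) = 10.071 m.
p_vap/(rho*g) = 2.31*1000 / (1000*9.81) = 0.235 m.
NPSHa = 10.071 - 3.2 - 1.07 - 0.235
      = 5.57 m.

5.57


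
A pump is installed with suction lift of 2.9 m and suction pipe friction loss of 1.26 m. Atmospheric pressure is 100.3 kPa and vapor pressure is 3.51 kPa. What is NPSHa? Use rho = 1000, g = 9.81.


NPSHa = p_atm/(rho*g) - z_s - hf_s - p_vap/(rho*g).
p_atm/(rho*g) = 100.3*1000 / (1000*9.81) = 10.224 m.
p_vap/(rho*g) = 3.51*1000 / (1000*9.81) = 0.358 m.
NPSHa = 10.224 - 2.9 - 1.26 - 0.358
      = 5.71 m.

5.71


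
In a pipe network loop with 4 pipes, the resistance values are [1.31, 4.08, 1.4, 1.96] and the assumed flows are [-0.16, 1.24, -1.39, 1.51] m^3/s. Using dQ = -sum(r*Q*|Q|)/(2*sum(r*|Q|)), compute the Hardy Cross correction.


Numerator terms (r*Q*|Q|): 1.31*-0.16*|-0.16| = -0.0335; 4.08*1.24*|1.24| = 6.2734; 1.4*-1.39*|-1.39| = -2.7049; 1.96*1.51*|1.51| = 4.469.
Sum of numerator = 8.0039.
Denominator terms (r*|Q|): 1.31*|-0.16| = 0.2096; 4.08*|1.24| = 5.0592; 1.4*|-1.39| = 1.946; 1.96*|1.51| = 2.9596.
2 * sum of denominator = 2 * 10.1744 = 20.3488.
dQ = -8.0039 / 20.3488 = -0.3933 m^3/s.

-0.3933


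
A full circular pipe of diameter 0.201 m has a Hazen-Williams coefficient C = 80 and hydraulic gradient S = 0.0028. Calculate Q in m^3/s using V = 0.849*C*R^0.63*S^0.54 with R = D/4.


For a full circular pipe, R = D/4 = 0.201/4 = 0.0503 m.
V = 0.849 * 80 * 0.0503^0.63 * 0.0028^0.54
  = 0.849 * 80 * 0.151955 * 0.041828
  = 0.4317 m/s.
Pipe area A = pi*D^2/4 = pi*0.201^2/4 = 0.0317 m^2.
Q = A * V = 0.0317 * 0.4317 = 0.0137 m^3/s.

0.0137


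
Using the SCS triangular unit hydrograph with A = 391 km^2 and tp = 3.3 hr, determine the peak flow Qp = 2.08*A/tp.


SCS formula: Qp = 2.08 * A / tp.
Qp = 2.08 * 391 / 3.3
   = 813.28 / 3.3
   = 246.45 m^3/s per cm.

246.45


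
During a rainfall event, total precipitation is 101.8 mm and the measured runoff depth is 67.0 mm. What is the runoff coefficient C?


The runoff coefficient C = runoff depth / rainfall depth.
C = 67.0 / 101.8
  = 0.6582.

0.6582


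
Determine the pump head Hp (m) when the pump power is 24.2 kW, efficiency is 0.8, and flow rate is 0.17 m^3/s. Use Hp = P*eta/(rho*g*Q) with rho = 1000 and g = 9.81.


Pump head formula: Hp = P * eta / (rho * g * Q).
Numerator: P * eta = 24.2 * 1000 * 0.8 = 19360.0 W.
Denominator: rho * g * Q = 1000 * 9.81 * 0.17 = 1667.7.
Hp = 19360.0 / 1667.7 = 11.61 m.

11.61


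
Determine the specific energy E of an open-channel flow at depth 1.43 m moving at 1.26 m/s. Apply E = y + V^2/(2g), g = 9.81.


Specific energy E = y + V^2/(2g).
Velocity head = V^2/(2g) = 1.26^2 / (2*9.81) = 1.5876 / 19.62 = 0.0809 m.
E = 1.43 + 0.0809 = 1.5109 m.

1.5109


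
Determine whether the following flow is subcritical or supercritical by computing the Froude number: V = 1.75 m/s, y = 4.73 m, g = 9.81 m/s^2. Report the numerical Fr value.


The Froude number is defined as Fr = V / sqrt(g*y).
g*y = 9.81 * 4.73 = 46.4013.
sqrt(g*y) = sqrt(46.4013) = 6.8118.
Fr = 1.75 / 6.8118 = 0.2569.
Since Fr < 1, the flow is subcritical.

0.2569


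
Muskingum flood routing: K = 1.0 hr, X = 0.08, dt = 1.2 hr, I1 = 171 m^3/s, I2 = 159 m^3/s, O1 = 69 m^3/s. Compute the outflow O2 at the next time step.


Muskingum coefficients:
denom = 2*K*(1-X) + dt = 2*1.0*(1-0.08) + 1.2 = 3.04.
C0 = (dt - 2*K*X)/denom = (1.2 - 2*1.0*0.08)/3.04 = 0.3421.
C1 = (dt + 2*K*X)/denom = (1.2 + 2*1.0*0.08)/3.04 = 0.4474.
C2 = (2*K*(1-X) - dt)/denom = 0.2105.
O2 = C0*I2 + C1*I1 + C2*O1
   = 0.3421*159 + 0.4474*171 + 0.2105*69
   = 145.42 m^3/s.

145.42


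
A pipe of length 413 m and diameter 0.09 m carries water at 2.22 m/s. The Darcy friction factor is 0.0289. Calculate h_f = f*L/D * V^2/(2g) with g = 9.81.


Darcy-Weisbach equation: h_f = f * (L/D) * V^2/(2g).
f * L/D = 0.0289 * 413/0.09 = 132.6189.
V^2/(2g) = 2.22^2 / (2*9.81) = 4.9284 / 19.62 = 0.2512 m.
h_f = 132.6189 * 0.2512 = 33.313 m.

33.313


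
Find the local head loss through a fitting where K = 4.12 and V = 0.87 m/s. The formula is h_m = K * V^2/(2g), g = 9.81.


Minor loss formula: h_m = K * V^2/(2g).
V^2 = 0.87^2 = 0.7569.
V^2/(2g) = 0.7569 / 19.62 = 0.0386 m.
h_m = 4.12 * 0.0386 = 0.1589 m.

0.1589


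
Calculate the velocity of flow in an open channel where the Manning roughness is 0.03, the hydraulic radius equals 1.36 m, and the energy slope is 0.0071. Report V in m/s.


Manning's equation gives V = (1/n) * R^(2/3) * S^(1/2).
First, compute R^(2/3) = 1.36^(2/3) = 1.2275.
Next, S^(1/2) = 0.0071^(1/2) = 0.084261.
Then 1/n = 1/0.03 = 33.33.
V = 33.33 * 1.2275 * 0.084261 = 3.4477 m/s.

3.4477


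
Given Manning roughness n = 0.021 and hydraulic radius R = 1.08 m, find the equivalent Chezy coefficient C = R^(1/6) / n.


The Chezy coefficient relates to Manning's n through C = R^(1/6) / n.
R^(1/6) = 1.08^(1/6) = 1.012909.
C = 1.012909 / 0.021 = 48.23 m^(1/2)/s.

48.23


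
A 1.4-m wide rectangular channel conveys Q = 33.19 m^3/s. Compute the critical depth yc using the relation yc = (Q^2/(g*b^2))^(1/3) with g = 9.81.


Using yc = (Q^2 / (g * b^2))^(1/3):
Q^2 = 33.19^2 = 1101.58.
g * b^2 = 9.81 * 1.4^2 = 9.81 * 1.96 = 19.23.
Q^2 / (g*b^2) = 1101.58 / 19.23 = 57.2845.
yc = 57.2845^(1/3) = 3.855 m.

3.855


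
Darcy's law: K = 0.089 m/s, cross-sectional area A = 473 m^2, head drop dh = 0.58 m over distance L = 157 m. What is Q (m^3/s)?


Darcy's law: Q = K * A * i, where i = dh/L.
Hydraulic gradient i = 0.58 / 157 = 0.003694.
Q = 0.089 * 473 * 0.003694
  = 0.1555 m^3/s.

0.1555


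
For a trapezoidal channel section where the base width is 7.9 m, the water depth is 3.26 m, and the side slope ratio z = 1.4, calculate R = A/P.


For a trapezoidal section with side slope z:
A = (b + z*y)*y = (7.9 + 1.4*3.26)*3.26 = 40.633 m^2.
P = b + 2*y*sqrt(1 + z^2) = 7.9 + 2*3.26*sqrt(1 + 1.4^2) = 19.117 m.
R = A/P = 40.633 / 19.117 = 2.1254 m.

2.1254


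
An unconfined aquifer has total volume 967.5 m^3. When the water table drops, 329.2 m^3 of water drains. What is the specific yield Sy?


Specific yield Sy = Volume drained / Total volume.
Sy = 329.2 / 967.5
   = 0.3403.

0.3403


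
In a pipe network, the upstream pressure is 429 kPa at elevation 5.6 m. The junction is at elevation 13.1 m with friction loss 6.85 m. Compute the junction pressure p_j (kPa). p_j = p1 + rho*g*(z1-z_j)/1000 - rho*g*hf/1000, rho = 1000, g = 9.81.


Junction pressure: p_j = p1 + rho*g*(z1 - z_j)/1000 - rho*g*hf/1000.
Elevation term = 1000*9.81*(5.6 - 13.1)/1000 = -73.575 kPa.
Friction term = 1000*9.81*6.85/1000 = 67.198 kPa.
p_j = 429 + -73.575 - 67.198 = 288.23 kPa.

288.23


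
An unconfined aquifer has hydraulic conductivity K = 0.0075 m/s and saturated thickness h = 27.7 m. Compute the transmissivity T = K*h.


Transmissivity is defined as T = K * h.
T = 0.0075 * 27.7
  = 0.2077 m^2/s.

0.2077


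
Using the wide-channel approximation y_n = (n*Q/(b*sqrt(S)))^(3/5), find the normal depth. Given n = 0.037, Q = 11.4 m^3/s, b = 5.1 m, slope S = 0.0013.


We use the wide-channel approximation y_n = (n*Q/(b*sqrt(S)))^(3/5).
sqrt(S) = sqrt(0.0013) = 0.036056.
Numerator: n*Q = 0.037 * 11.4 = 0.4218.
Denominator: b*sqrt(S) = 5.1 * 0.036056 = 0.183886.
arg = 2.2938.
y_n = 2.2938^(3/5) = 1.6457 m.

1.6457


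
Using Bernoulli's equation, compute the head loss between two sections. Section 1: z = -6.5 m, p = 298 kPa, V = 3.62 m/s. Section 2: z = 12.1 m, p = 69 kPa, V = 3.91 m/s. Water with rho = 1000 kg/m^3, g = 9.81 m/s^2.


Total head at each section: H = z + p/(rho*g) + V^2/(2g).
H1 = -6.5 + 298*1000/(1000*9.81) + 3.62^2/(2*9.81)
   = -6.5 + 30.377 + 0.6679
   = 24.545 m.
H2 = 12.1 + 69*1000/(1000*9.81) + 3.91^2/(2*9.81)
   = 12.1 + 7.034 + 0.7792
   = 19.913 m.
h_L = H1 - H2 = 24.545 - 19.913 = 4.632 m.

4.632


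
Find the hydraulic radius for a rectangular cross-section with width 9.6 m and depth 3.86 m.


For a rectangular section:
Flow area A = b * y = 9.6 * 3.86 = 37.06 m^2.
Wetted perimeter P = b + 2y = 9.6 + 2*3.86 = 17.32 m.
Hydraulic radius R = A/P = 37.06 / 17.32 = 2.1395 m.

2.1395


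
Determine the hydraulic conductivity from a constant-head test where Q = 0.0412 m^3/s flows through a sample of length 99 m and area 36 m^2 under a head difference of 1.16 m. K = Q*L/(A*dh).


From K = Q*L / (A*dh):
Numerator: Q*L = 0.0412 * 99 = 4.0788.
Denominator: A*dh = 36 * 1.16 = 41.76.
K = 4.0788 / 41.76 = 0.097672 m/s.

0.097672


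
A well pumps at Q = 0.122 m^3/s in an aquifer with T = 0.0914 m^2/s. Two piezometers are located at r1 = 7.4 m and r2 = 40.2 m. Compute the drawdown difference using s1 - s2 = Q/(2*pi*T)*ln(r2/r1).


Thiem equation: s1 - s2 = Q/(2*pi*T) * ln(r2/r1).
ln(r2/r1) = ln(40.2/7.4) = 1.6924.
Q/(2*pi*T) = 0.122 / (2*pi*0.0914) = 0.122 / 0.5743 = 0.2124.
s1 - s2 = 0.2124 * 1.6924 = 0.3595 m.

0.3595


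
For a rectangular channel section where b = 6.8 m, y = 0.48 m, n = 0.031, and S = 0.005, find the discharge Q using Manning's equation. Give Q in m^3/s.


For a rectangular channel, the cross-sectional area A = b * y = 6.8 * 0.48 = 3.26 m^2.
The wetted perimeter P = b + 2y = 6.8 + 2*0.48 = 7.76 m.
Hydraulic radius R = A/P = 3.26/7.76 = 0.4206 m.
Velocity V = (1/n)*R^(2/3)*S^(1/2) = (1/0.031)*0.4206^(2/3)*0.005^(1/2) = 1.2805 m/s.
Discharge Q = A * V = 3.26 * 1.2805 = 4.18 m^3/s.

4.18


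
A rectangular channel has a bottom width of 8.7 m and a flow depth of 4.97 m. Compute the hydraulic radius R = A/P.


For a rectangular section:
Flow area A = b * y = 8.7 * 4.97 = 43.24 m^2.
Wetted perimeter P = b + 2y = 8.7 + 2*4.97 = 18.64 m.
Hydraulic radius R = A/P = 43.24 / 18.64 = 2.3197 m.

2.3197


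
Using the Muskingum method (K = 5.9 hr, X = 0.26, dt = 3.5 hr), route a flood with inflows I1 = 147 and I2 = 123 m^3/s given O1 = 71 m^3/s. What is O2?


Muskingum coefficients:
denom = 2*K*(1-X) + dt = 2*5.9*(1-0.26) + 3.5 = 12.232.
C0 = (dt - 2*K*X)/denom = (3.5 - 2*5.9*0.26)/12.232 = 0.0353.
C1 = (dt + 2*K*X)/denom = (3.5 + 2*5.9*0.26)/12.232 = 0.537.
C2 = (2*K*(1-X) - dt)/denom = 0.4277.
O2 = C0*I2 + C1*I1 + C2*O1
   = 0.0353*123 + 0.537*147 + 0.4277*71
   = 113.64 m^3/s.

113.64


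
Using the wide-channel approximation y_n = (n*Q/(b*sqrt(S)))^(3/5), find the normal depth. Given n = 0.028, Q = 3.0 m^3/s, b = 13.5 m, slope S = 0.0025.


We use the wide-channel approximation y_n = (n*Q/(b*sqrt(S)))^(3/5).
sqrt(S) = sqrt(0.0025) = 0.05.
Numerator: n*Q = 0.028 * 3.0 = 0.084.
Denominator: b*sqrt(S) = 13.5 * 0.05 = 0.675.
arg = 0.1244.
y_n = 0.1244^(3/5) = 0.2864 m.

0.2864


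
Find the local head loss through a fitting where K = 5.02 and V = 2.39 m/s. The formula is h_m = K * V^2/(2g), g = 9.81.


Minor loss formula: h_m = K * V^2/(2g).
V^2 = 2.39^2 = 5.7121.
V^2/(2g) = 5.7121 / 19.62 = 0.2911 m.
h_m = 5.02 * 0.2911 = 1.4615 m.

1.4615


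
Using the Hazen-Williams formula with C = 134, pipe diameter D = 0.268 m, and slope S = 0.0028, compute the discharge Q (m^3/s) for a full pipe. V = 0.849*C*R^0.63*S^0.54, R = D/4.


For a full circular pipe, R = D/4 = 0.268/4 = 0.067 m.
V = 0.849 * 134 * 0.067^0.63 * 0.0028^0.54
  = 0.849 * 134 * 0.182149 * 0.041828
  = 0.8668 m/s.
Pipe area A = pi*D^2/4 = pi*0.268^2/4 = 0.0564 m^2.
Q = A * V = 0.0564 * 0.8668 = 0.0489 m^3/s.

0.0489


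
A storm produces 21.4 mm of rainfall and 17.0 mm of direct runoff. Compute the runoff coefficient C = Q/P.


The runoff coefficient C = runoff depth / rainfall depth.
C = 17.0 / 21.4
  = 0.7944.

0.7944


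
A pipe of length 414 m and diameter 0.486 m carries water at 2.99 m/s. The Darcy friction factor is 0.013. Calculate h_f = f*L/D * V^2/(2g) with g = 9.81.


Darcy-Weisbach equation: h_f = f * (L/D) * V^2/(2g).
f * L/D = 0.013 * 414/0.486 = 11.0741.
V^2/(2g) = 2.99^2 / (2*9.81) = 8.9401 / 19.62 = 0.4557 m.
h_f = 11.0741 * 0.4557 = 5.046 m.

5.046


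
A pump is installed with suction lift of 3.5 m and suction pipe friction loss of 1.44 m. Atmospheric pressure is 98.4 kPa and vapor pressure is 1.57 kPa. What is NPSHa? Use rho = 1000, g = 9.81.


NPSHa = p_atm/(rho*g) - z_s - hf_s - p_vap/(rho*g).
p_atm/(rho*g) = 98.4*1000 / (1000*9.81) = 10.031 m.
p_vap/(rho*g) = 1.57*1000 / (1000*9.81) = 0.16 m.
NPSHa = 10.031 - 3.5 - 1.44 - 0.16
      = 4.93 m.

4.93


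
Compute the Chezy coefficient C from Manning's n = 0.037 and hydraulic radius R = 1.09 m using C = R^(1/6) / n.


The Chezy coefficient relates to Manning's n through C = R^(1/6) / n.
R^(1/6) = 1.09^(1/6) = 1.014467.
C = 1.014467 / 0.037 = 27.42 m^(1/2)/s.

27.42


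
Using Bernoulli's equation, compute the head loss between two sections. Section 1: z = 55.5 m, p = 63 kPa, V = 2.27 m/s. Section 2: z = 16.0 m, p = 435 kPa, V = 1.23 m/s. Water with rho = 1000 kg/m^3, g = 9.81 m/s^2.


Total head at each section: H = z + p/(rho*g) + V^2/(2g).
H1 = 55.5 + 63*1000/(1000*9.81) + 2.27^2/(2*9.81)
   = 55.5 + 6.422 + 0.2626
   = 62.185 m.
H2 = 16.0 + 435*1000/(1000*9.81) + 1.23^2/(2*9.81)
   = 16.0 + 44.343 + 0.0771
   = 60.42 m.
h_L = H1 - H2 = 62.185 - 60.42 = 1.765 m.

1.765


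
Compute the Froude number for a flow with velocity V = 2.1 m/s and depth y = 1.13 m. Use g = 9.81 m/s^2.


The Froude number is defined as Fr = V / sqrt(g*y).
g*y = 9.81 * 1.13 = 11.0853.
sqrt(g*y) = sqrt(11.0853) = 3.3295.
Fr = 2.1 / 3.3295 = 0.6307.

0.6307


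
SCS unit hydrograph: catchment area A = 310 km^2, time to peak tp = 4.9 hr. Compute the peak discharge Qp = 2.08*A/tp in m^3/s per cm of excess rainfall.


SCS formula: Qp = 2.08 * A / tp.
Qp = 2.08 * 310 / 4.9
   = 644.8 / 4.9
   = 131.59 m^3/s per cm.

131.59


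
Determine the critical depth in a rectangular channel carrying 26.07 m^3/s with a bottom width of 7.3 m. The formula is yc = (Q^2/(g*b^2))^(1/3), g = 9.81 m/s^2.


Using yc = (Q^2 / (g * b^2))^(1/3):
Q^2 = 26.07^2 = 679.64.
g * b^2 = 9.81 * 7.3^2 = 9.81 * 53.29 = 522.77.
Q^2 / (g*b^2) = 679.64 / 522.77 = 1.3001.
yc = 1.3001^(1/3) = 1.0914 m.

1.0914


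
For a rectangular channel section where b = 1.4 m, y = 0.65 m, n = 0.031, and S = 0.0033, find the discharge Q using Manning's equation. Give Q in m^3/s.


For a rectangular channel, the cross-sectional area A = b * y = 1.4 * 0.65 = 0.91 m^2.
The wetted perimeter P = b + 2y = 1.4 + 2*0.65 = 2.7 m.
Hydraulic radius R = A/P = 0.91/2.7 = 0.337 m.
Velocity V = (1/n)*R^(2/3)*S^(1/2) = (1/0.031)*0.337^(2/3)*0.0033^(1/2) = 0.8975 m/s.
Discharge Q = A * V = 0.91 * 0.8975 = 0.817 m^3/s.

0.817


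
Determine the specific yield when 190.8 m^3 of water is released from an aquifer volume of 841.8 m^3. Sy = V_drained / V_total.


Specific yield Sy = Volume drained / Total volume.
Sy = 190.8 / 841.8
   = 0.2267.

0.2267


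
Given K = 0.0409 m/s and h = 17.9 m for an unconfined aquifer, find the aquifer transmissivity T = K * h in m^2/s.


Transmissivity is defined as T = K * h.
T = 0.0409 * 17.9
  = 0.7321 m^2/s.

0.7321


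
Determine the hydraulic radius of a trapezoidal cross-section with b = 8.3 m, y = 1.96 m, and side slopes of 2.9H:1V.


For a trapezoidal section with side slope z:
A = (b + z*y)*y = (8.3 + 2.9*1.96)*1.96 = 27.409 m^2.
P = b + 2*y*sqrt(1 + z^2) = 8.3 + 2*1.96*sqrt(1 + 2.9^2) = 20.325 m.
R = A/P = 27.409 / 20.325 = 1.3485 m.

1.3485


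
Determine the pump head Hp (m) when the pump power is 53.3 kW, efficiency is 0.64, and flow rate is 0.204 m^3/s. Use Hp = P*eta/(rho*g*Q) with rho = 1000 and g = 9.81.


Pump head formula: Hp = P * eta / (rho * g * Q).
Numerator: P * eta = 53.3 * 1000 * 0.64 = 34112.0 W.
Denominator: rho * g * Q = 1000 * 9.81 * 0.204 = 2001.24.
Hp = 34112.0 / 2001.24 = 17.05 m.

17.05


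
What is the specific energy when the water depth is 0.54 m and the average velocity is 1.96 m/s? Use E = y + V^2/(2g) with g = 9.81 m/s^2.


Specific energy E = y + V^2/(2g).
Velocity head = V^2/(2g) = 1.96^2 / (2*9.81) = 3.8416 / 19.62 = 0.1958 m.
E = 0.54 + 0.1958 = 0.7358 m.

0.7358


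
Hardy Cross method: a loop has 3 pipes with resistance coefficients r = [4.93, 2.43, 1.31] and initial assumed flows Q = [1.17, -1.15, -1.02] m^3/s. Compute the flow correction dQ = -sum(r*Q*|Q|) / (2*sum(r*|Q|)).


Numerator terms (r*Q*|Q|): 4.93*1.17*|1.17| = 6.7487; 2.43*-1.15*|-1.15| = -3.2137; 1.31*-1.02*|-1.02| = -1.3629.
Sum of numerator = 2.1721.
Denominator terms (r*|Q|): 4.93*|1.17| = 5.7681; 2.43*|-1.15| = 2.7945; 1.31*|-1.02| = 1.3362.
2 * sum of denominator = 2 * 9.8988 = 19.7976.
dQ = -2.1721 / 19.7976 = -0.1097 m^3/s.

-0.1097


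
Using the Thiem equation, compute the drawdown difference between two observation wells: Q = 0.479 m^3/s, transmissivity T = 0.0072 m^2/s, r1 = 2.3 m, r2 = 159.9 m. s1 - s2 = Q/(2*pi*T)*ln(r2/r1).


Thiem equation: s1 - s2 = Q/(2*pi*T) * ln(r2/r1).
ln(r2/r1) = ln(159.9/2.3) = 4.2416.
Q/(2*pi*T) = 0.479 / (2*pi*0.0072) = 0.479 / 0.0452 = 10.5882.
s1 - s2 = 10.5882 * 4.2416 = 44.9114 m.

44.9114


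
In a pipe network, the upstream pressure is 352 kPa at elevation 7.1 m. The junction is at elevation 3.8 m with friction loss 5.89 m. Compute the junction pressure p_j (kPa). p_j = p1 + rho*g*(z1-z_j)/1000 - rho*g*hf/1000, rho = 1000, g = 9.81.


Junction pressure: p_j = p1 + rho*g*(z1 - z_j)/1000 - rho*g*hf/1000.
Elevation term = 1000*9.81*(7.1 - 3.8)/1000 = 32.373 kPa.
Friction term = 1000*9.81*5.89/1000 = 57.781 kPa.
p_j = 352 + 32.373 - 57.781 = 326.59 kPa.

326.59


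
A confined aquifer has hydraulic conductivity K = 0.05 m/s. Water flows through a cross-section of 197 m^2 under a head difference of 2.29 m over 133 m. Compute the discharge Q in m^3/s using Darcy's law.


Darcy's law: Q = K * A * i, where i = dh/L.
Hydraulic gradient i = 2.29 / 133 = 0.017218.
Q = 0.05 * 197 * 0.017218
  = 0.1696 m^3/s.

0.1696


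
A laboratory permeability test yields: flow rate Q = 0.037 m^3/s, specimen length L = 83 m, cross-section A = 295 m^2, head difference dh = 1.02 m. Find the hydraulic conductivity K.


From K = Q*L / (A*dh):
Numerator: Q*L = 0.037 * 83 = 3.071.
Denominator: A*dh = 295 * 1.02 = 300.9.
K = 3.071 / 300.9 = 0.010206 m/s.

0.010206


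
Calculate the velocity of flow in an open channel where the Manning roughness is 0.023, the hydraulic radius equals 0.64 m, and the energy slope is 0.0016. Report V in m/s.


Manning's equation gives V = (1/n) * R^(2/3) * S^(1/2).
First, compute R^(2/3) = 0.64^(2/3) = 0.7427.
Next, S^(1/2) = 0.0016^(1/2) = 0.04.
Then 1/n = 1/0.023 = 43.48.
V = 43.48 * 0.7427 * 0.04 = 1.2916 m/s.

1.2916


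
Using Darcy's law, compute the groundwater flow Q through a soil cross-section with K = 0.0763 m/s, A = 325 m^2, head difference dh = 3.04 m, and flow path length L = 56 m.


Darcy's law: Q = K * A * i, where i = dh/L.
Hydraulic gradient i = 3.04 / 56 = 0.054286.
Q = 0.0763 * 325 * 0.054286
  = 1.3462 m^3/s.

1.3462


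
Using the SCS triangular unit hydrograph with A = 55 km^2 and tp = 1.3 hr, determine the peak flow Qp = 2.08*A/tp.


SCS formula: Qp = 2.08 * A / tp.
Qp = 2.08 * 55 / 1.3
   = 114.4 / 1.3
   = 88.0 m^3/s per cm.

88.0


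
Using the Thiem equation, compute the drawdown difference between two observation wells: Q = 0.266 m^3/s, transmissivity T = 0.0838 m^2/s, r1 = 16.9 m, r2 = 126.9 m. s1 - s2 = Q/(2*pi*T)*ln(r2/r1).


Thiem equation: s1 - s2 = Q/(2*pi*T) * ln(r2/r1).
ln(r2/r1) = ln(126.9/16.9) = 2.0161.
Q/(2*pi*T) = 0.266 / (2*pi*0.0838) = 0.266 / 0.5265 = 0.5052.
s1 - s2 = 0.5052 * 2.0161 = 1.0185 m.

1.0185


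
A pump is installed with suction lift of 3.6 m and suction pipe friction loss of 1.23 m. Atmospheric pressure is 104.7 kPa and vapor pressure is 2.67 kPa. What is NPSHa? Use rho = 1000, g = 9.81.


NPSHa = p_atm/(rho*g) - z_s - hf_s - p_vap/(rho*g).
p_atm/(rho*g) = 104.7*1000 / (1000*9.81) = 10.673 m.
p_vap/(rho*g) = 2.67*1000 / (1000*9.81) = 0.272 m.
NPSHa = 10.673 - 3.6 - 1.23 - 0.272
      = 5.57 m.

5.57


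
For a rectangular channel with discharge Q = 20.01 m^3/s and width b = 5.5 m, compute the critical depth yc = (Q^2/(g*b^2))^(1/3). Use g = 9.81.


Using yc = (Q^2 / (g * b^2))^(1/3):
Q^2 = 20.01^2 = 400.4.
g * b^2 = 9.81 * 5.5^2 = 9.81 * 30.25 = 296.75.
Q^2 / (g*b^2) = 400.4 / 296.75 = 1.3493.
yc = 1.3493^(1/3) = 1.105 m.

1.105


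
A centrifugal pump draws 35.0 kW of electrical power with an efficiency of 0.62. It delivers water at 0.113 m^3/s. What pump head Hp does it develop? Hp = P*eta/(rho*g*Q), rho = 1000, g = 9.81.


Pump head formula: Hp = P * eta / (rho * g * Q).
Numerator: P * eta = 35.0 * 1000 * 0.62 = 21700.0 W.
Denominator: rho * g * Q = 1000 * 9.81 * 0.113 = 1108.53.
Hp = 21700.0 / 1108.53 = 19.58 m.

19.58


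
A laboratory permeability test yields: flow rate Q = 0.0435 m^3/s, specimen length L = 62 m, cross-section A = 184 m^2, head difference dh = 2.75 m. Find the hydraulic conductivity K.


From K = Q*L / (A*dh):
Numerator: Q*L = 0.0435 * 62 = 2.697.
Denominator: A*dh = 184 * 2.75 = 506.0.
K = 2.697 / 506.0 = 0.00533 m/s.

0.00533


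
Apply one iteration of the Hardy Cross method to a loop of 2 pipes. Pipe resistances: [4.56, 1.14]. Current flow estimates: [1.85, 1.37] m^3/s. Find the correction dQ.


Numerator terms (r*Q*|Q|): 4.56*1.85*|1.85| = 15.6066; 1.14*1.37*|1.37| = 2.1397.
Sum of numerator = 17.7463.
Denominator terms (r*|Q|): 4.56*|1.85| = 8.436; 1.14*|1.37| = 1.5618.
2 * sum of denominator = 2 * 9.9978 = 19.9956.
dQ = -17.7463 / 19.9956 = -0.8875 m^3/s.

-0.8875


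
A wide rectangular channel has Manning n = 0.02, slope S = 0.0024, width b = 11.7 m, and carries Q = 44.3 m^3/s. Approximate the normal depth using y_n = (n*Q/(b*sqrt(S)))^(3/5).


We use the wide-channel approximation y_n = (n*Q/(b*sqrt(S)))^(3/5).
sqrt(S) = sqrt(0.0024) = 0.04899.
Numerator: n*Q = 0.02 * 44.3 = 0.886.
Denominator: b*sqrt(S) = 11.7 * 0.04899 = 0.573183.
arg = 1.5458.
y_n = 1.5458^(3/5) = 1.2986 m.

1.2986


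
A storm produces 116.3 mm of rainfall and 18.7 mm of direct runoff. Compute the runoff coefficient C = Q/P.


The runoff coefficient C = runoff depth / rainfall depth.
C = 18.7 / 116.3
  = 0.1608.

0.1608


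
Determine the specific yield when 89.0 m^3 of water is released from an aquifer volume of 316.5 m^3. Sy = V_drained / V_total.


Specific yield Sy = Volume drained / Total volume.
Sy = 89.0 / 316.5
   = 0.2812.

0.2812


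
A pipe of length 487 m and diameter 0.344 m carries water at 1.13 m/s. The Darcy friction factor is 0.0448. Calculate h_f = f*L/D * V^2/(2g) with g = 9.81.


Darcy-Weisbach equation: h_f = f * (L/D) * V^2/(2g).
f * L/D = 0.0448 * 487/0.344 = 63.4233.
V^2/(2g) = 1.13^2 / (2*9.81) = 1.2769 / 19.62 = 0.0651 m.
h_f = 63.4233 * 0.0651 = 4.128 m.

4.128


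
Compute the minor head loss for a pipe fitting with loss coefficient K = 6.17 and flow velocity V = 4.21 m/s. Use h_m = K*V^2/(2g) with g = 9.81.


Minor loss formula: h_m = K * V^2/(2g).
V^2 = 4.21^2 = 17.7241.
V^2/(2g) = 17.7241 / 19.62 = 0.9034 m.
h_m = 6.17 * 0.9034 = 5.5738 m.

5.5738


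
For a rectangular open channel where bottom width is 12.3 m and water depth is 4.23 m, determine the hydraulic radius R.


For a rectangular section:
Flow area A = b * y = 12.3 * 4.23 = 52.03 m^2.
Wetted perimeter P = b + 2y = 12.3 + 2*4.23 = 20.76 m.
Hydraulic radius R = A/P = 52.03 / 20.76 = 2.5062 m.

2.5062


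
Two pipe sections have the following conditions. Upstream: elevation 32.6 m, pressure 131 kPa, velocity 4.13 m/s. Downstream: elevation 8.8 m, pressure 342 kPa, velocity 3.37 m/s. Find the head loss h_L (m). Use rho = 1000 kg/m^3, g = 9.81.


Total head at each section: H = z + p/(rho*g) + V^2/(2g).
H1 = 32.6 + 131*1000/(1000*9.81) + 4.13^2/(2*9.81)
   = 32.6 + 13.354 + 0.8694
   = 46.823 m.
H2 = 8.8 + 342*1000/(1000*9.81) + 3.37^2/(2*9.81)
   = 8.8 + 34.862 + 0.5788
   = 44.241 m.
h_L = H1 - H2 = 46.823 - 44.241 = 2.582 m.

2.582


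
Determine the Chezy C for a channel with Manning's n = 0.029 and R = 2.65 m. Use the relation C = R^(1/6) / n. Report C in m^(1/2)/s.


The Chezy coefficient relates to Manning's n through C = R^(1/6) / n.
R^(1/6) = 2.65^(1/6) = 1.176362.
C = 1.176362 / 0.029 = 40.56 m^(1/2)/s.

40.56


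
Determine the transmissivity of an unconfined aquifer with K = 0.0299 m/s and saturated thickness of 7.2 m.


Transmissivity is defined as T = K * h.
T = 0.0299 * 7.2
  = 0.2153 m^2/s.

0.2153


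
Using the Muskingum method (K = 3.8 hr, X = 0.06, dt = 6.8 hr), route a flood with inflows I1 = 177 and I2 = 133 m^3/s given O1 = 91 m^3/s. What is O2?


Muskingum coefficients:
denom = 2*K*(1-X) + dt = 2*3.8*(1-0.06) + 6.8 = 13.944.
C0 = (dt - 2*K*X)/denom = (6.8 - 2*3.8*0.06)/13.944 = 0.455.
C1 = (dt + 2*K*X)/denom = (6.8 + 2*3.8*0.06)/13.944 = 0.5204.
C2 = (2*K*(1-X) - dt)/denom = 0.0247.
O2 = C0*I2 + C1*I1 + C2*O1
   = 0.455*133 + 0.5204*177 + 0.0247*91
   = 154.86 m^3/s.

154.86
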